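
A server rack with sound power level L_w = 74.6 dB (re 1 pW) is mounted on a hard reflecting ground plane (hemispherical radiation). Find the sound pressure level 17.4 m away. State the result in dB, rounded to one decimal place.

Free-field hemispherical radiation: L_p = L_w − 10·log₁₀(2π·r²), r = 17.4 m.
2π·r² = 1902 m², 10·log₁₀ of that is 32.793 dB.
L_p = 74.6 − 32.793 = 41.81 dB.

41.8 dB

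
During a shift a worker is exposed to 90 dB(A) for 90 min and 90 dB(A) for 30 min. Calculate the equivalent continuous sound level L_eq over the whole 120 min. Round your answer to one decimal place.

90.0 dB(A)

The energy average is taken in the linear domain: L_eq = 10·log₁₀[(Σ tᵢ·10^(Lᵢ/10))/T], T = 120 min.
Σ tᵢ·10^(Lᵢ/10) = 90·10^(90/10) + 30·10^(90/10) = 1.200e+11.
L_eq = 10·log₁₀(1.200e+11/120) = 90.00 dB(A).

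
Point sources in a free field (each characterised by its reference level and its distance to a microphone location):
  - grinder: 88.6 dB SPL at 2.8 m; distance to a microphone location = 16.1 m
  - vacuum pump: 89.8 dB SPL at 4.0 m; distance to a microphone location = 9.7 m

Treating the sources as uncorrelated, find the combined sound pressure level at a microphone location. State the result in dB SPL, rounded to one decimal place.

Propagate each source to the receiver with L = L_ref − 20·log₁₀(r/r_ref), then add intensities.
grinder: 88.6 − 20·log₁₀(16.1/2.8) = 88.6 − 15.19 = 73.41 dB SPL.
vacuum pump: 89.8 − 20·log₁₀(9.7/4.0) = 89.8 − 7.69 = 82.11 dB SPL.
Σ 10^(L/10) = 1.843e+08 → L_total = 10·log₁₀(1.843e+08) = 82.66 dB SPL.

82.7 dB SPL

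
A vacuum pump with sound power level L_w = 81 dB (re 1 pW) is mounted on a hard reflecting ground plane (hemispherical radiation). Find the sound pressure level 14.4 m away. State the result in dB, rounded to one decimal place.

49.9 dB

L_p = L_w − 10·log₁₀(2π·r²) with r = 14.4 m.
2π·r² = 1303 m², 10·log₁₀ of that is 31.149 dB.
L_p = 81 − 31.149 = 49.85 dB.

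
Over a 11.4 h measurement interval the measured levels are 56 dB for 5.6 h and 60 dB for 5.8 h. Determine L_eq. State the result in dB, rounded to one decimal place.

58.5 dB

The energy average is taken in the linear domain: L_eq = 10·log₁₀[(Σ tᵢ·10^(Lᵢ/10))/T], T = 11.4 h.
Σ tᵢ·10^(Lᵢ/10) = 5.6·10^(56/10) + 5.8·10^(60/10) = 8.029e+06.
L_eq = 10·log₁₀(8.029e+06/11.4) = 58.48 dB.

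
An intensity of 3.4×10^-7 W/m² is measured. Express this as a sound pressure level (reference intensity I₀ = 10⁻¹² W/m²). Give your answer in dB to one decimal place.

I/I₀ = 3.4×10^-7/10⁻¹² = 3.4×10^5, and L = 10·log₁₀(I/I₀).
L = 10·(0.5315 + 5) = 55.31 dB.

55.3 dB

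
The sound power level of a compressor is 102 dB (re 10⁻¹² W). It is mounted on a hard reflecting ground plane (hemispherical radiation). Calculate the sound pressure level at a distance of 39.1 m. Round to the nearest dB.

Free-field hemispherical radiation: L_p = L_w − 10·log₁₀(2π·r²), r = 39.1 m.
2π·r² = 9606 m², 10·log₁₀ of that is 39.825 dB.
L_p = 102 − 39.825 = 62.17 dB.

62 dB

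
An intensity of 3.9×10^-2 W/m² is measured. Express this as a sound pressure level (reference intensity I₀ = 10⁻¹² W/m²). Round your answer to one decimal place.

105.9 dB

I/I₀ = 3.9×10^-2/10⁻¹² = 3.9×10^10, and L = 10·log₁₀(I/I₀).
L = 10·(0.5911 + 10) = 105.91 dB.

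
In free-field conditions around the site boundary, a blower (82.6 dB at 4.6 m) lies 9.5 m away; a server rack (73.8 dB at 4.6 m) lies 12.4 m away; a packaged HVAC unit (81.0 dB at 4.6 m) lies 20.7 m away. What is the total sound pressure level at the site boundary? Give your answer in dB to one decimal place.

Apply inverse-square spreading to bring every level to the receiver, then sum 10^(L/10).
blower: 82.6 − 20·log₁₀(9.5/4.6) = 82.6 − 6.30 = 76.30 dB.
server rack: 73.8 − 20·log₁₀(12.4/4.6) = 73.8 − 8.61 = 65.19 dB.
packaged HVAC unit: 81.0 − 20·log₁₀(20.7/4.6) = 81.0 − 13.06 = 67.94 dB.
Σ 10^(L/10) = 5.218e+07 → L_total = 10·log₁₀(5.218e+07) = 77.18 dB.

77.2 dB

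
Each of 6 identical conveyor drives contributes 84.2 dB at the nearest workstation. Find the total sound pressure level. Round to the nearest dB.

92 dB

With 6 equal, uncorrelated contributions the intensity is 6× that of one unit, giving a rise of 10·log₁₀ 6.
L_total = 84.2 + 10·log₁₀(6) = 84.2 + 7.782 = 91.98 dB.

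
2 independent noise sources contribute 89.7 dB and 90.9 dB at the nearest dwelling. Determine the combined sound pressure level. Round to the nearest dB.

For uncorrelated sources the intensities add, so convert each level to linear form, sum, and take 10·log₁₀ of the total.
Σ 10^(L/10) = 10^(89.7/10) + 10^(90.9/10) = 2.164e+09.
L_total = 10·log₁₀(2.164e+09) = 93.35 dB.

93 dB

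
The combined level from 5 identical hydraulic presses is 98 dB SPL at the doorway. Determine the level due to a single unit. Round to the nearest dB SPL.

91 dB SPL

For N identical incoherent sources L_total = L₁ + 10·log₁₀ N, so L₁ = 98 − 10·log₁₀(5) = 98 − 6.990.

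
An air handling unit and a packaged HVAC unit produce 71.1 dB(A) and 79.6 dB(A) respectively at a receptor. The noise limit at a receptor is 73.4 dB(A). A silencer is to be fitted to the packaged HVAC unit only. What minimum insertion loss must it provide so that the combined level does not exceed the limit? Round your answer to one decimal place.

10.1 dB

Fixed contribution from the other source: Σ 10^(L/10) = 10^(71.1/10) = 1.288e+07 (71.10 dB(A)).
The limit corresponds to 10^(73.4/10) = 2.188e+07; subtracting the fixed part leaves 8.995e+06 for the packaged HVAC unit, i.e. 69.54 dB(A).
Required insertion loss = 79.6 − 69.54 = 10.06 dB.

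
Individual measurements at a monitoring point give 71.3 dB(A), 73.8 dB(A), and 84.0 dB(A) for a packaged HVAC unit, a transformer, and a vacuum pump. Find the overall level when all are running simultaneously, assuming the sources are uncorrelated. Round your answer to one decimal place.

84.6 dB(A)

Incoherent sources combine by intensity addition: L_total = 10·log₁₀(Σ 10^(L_i/10)).
Σ 10^(L/10) = 10^(71.3/10) + 10^(73.8/10) + 10^(84.0/10) = 2.887e+08.
L_total = 10·log₁₀(2.887e+08) = 84.60 dB(A).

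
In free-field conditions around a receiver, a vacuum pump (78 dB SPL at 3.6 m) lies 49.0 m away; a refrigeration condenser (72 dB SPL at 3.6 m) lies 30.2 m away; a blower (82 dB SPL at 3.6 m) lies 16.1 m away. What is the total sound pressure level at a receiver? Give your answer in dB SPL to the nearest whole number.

First find each source's level at the receiver (point-source: −20·log₁₀(r/r_ref)), then combine on an intensity basis.
vacuum pump: 78 − 20·log₁₀(49.0/3.6) = 78 − 22.68 = 55.32 dB SPL.
refrigeration condenser: 72 − 20·log₁₀(30.2/3.6) = 72 − 18.47 = 53.53 dB SPL.
blower: 82 − 20·log₁₀(16.1/3.6) = 82 − 13.01 = 68.99 dB SPL.
Σ 10^(L/10) = 8.490e+06 → L_total = 10·log₁₀(8.490e+06) = 69.29 dB SPL.

69 dB SPL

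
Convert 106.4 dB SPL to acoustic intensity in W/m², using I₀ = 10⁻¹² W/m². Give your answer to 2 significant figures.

0.044 W/m²

I = I₀·10^(L/10) = 10⁻¹² × 10^(106.4/10) = 10^(-1.360).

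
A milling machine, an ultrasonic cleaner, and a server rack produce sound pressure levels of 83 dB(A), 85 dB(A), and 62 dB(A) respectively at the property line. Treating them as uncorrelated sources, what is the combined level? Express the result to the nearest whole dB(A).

For uncorrelated sources the intensities add, so convert each level to linear form, sum, and take 10·log₁₀ of the total.
Σ 10^(L/10) = 10^(83/10) + 10^(85/10) + 10^(62/10) = 5.173e+08.
L_total = 10·log₁₀(5.173e+08) = 87.14 dB(A).

87 dB(A)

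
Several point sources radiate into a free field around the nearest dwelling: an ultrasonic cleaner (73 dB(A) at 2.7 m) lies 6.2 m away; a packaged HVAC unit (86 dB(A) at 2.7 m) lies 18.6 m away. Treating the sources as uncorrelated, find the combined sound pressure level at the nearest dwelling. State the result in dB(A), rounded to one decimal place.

Propagate each source to the receiver with L = L_ref − 20·log₁₀(r/r_ref), then add intensities.
ultrasonic cleaner: 73 − 20·log₁₀(6.2/2.7) = 73 − 7.22 = 65.78 dB(A).
packaged HVAC unit: 86 − 20·log₁₀(18.6/2.7) = 86 − 16.76 = 69.24 dB(A).
Σ 10^(L/10) = 1.217e+07 → L_total = 10·log₁₀(1.217e+07) = 70.85 dB(A).

70.9 dB(A)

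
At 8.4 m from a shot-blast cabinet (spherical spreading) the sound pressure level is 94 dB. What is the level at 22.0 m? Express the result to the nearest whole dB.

For a point source, L₂ = L₁ − 20·log₁₀(r₂/r₁).
L₂ = 94 − 20·log₁₀(22.0/8.4) = 94 − 8.363 = 85.64 dB.

86 dB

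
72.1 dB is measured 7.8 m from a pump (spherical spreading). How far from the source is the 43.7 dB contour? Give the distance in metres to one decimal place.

The 28.4 dB drop corresponds to a distance ratio of 10^(28.4/20) for a point source.
r₂ = 7.8·10^((72.1−43.7)/20) = 7.8·10^(28.4/20) = 205.16 m.

205.2 m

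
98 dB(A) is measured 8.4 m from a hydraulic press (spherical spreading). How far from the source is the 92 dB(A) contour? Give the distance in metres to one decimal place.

16.8 m

The 6.0 dB drop corresponds to a distance ratio of 10^(6.0/20) for a point source.
r₂ = 8.4·10^((98−92)/20) = 8.4·10^(6.0/20) = 16.76 m.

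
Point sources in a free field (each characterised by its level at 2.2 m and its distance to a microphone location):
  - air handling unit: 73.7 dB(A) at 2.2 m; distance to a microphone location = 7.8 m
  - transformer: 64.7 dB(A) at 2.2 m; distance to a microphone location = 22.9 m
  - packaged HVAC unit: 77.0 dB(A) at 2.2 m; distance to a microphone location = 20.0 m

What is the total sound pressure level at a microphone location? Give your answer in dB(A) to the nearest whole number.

Propagate each source to the receiver with L = L_ref − 20·log₁₀(r/r_ref), then add intensities.
air handling unit: 73.7 − 20·log₁₀(7.8/2.2) = 73.7 − 10.99 = 62.71 dB(A).
transformer: 64.7 − 20·log₁₀(22.9/2.2) = 64.7 − 20.35 = 44.35 dB(A).
packaged HVAC unit: 77.0 − 20·log₁₀(20.0/2.2) = 77.0 − 19.17 = 57.83 dB(A).
Σ 10^(L/10) = 2.499e+06 → L_total = 10·log₁₀(2.499e+06) = 63.98 dB(A).

64 dB(A)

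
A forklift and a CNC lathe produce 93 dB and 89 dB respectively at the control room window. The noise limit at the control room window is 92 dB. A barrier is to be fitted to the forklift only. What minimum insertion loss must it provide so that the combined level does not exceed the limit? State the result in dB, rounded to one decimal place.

4.0 dB

Fixed contribution from the other source: Σ 10^(L/10) = 10^(89/10) = 7.943e+08 (89.00 dB).
The limit corresponds to 10^(92/10) = 1.585e+09; subtracting the fixed part leaves 7.906e+08 for the forklift, i.e. 88.98 dB.
Required insertion loss = 93 − 88.98 = 4.02 dB.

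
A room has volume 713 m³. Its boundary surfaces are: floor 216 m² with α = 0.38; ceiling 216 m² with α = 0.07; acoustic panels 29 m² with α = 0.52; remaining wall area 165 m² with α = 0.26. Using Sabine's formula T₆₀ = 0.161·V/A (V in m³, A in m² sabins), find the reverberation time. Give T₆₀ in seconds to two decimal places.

A = Σ Sᵢαᵢ = 216·0.38 + 216·0.07 + 29·0.52 + 165·0.26 = 155.18 m².
T₆₀ = 0.161 × 713 / 155.18 = 0.740 s.

0.74 s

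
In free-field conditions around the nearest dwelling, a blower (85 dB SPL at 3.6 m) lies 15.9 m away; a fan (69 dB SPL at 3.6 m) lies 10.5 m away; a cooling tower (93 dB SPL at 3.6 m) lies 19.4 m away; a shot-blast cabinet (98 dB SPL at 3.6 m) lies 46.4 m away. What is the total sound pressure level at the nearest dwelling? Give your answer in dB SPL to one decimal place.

80.9 dB SPL

Apply inverse-square spreading to bring every level to the receiver, then sum 10^(L/10).
blower: 85 − 20·log₁₀(15.9/3.6) = 85 − 12.90 = 72.10 dB SPL.
fan: 69 − 20·log₁₀(10.5/3.6) = 69 − 9.30 = 59.70 dB SPL.
cooling tower: 93 − 20·log₁₀(19.4/3.6) = 93 − 14.63 = 78.37 dB SPL.
shot-blast cabinet: 98 − 20·log₁₀(46.4/3.6) = 98 − 22.20 = 75.80 dB SPL.
Σ 10^(L/10) = 1.238e+08 → L_total = 10·log₁₀(1.238e+08) = 80.93 dB SPL.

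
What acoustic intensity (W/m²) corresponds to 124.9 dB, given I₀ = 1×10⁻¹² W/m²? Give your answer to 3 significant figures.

I/I₀ = 10^(124.9/10) = 3.09e+12, so I = 3.09e+12 × 10⁻¹² W/m².

3.09 W/m²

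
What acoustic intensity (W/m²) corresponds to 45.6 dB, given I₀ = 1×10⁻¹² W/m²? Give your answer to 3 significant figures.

3.63e-08 W/m²

L = 10·log₁₀(I/I₀) ⇒ I = I₀·10^(L/10) = 10⁻¹² × 10^4.56.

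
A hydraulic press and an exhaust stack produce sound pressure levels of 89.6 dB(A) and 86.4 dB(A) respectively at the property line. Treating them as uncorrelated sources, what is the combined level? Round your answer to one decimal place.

For uncorrelated sources the intensities add, so convert each level to linear form, sum, and take 10·log₁₀ of the total.
Σ 10^(L/10) = 10^(89.6/10) + 10^(86.4/10) = 1.349e+09.
L_total = 10·log₁₀(1.349e+09) = 91.30 dB(A).

91.3 dB(A)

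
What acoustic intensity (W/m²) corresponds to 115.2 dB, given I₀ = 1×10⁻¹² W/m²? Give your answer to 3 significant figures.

L = 10·log₁₀(I/I₀) ⇒ I = I₀·10^(L/10) = 10⁻¹² × 10^11.52.

0.331 W/m²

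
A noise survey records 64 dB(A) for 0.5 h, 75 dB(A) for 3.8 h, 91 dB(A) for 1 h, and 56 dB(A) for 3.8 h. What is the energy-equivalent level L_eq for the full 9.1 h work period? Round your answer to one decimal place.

81.8 dB(A)

L_eq = 10·log₁₀[(1/T)·Σ tᵢ·10^(Lᵢ/10)] with T = 9.1 h.
Σ tᵢ·10^(Lᵢ/10) = 0.5·10^(64/10) + 3.8·10^(75/10) + 1·10^(91/10) + 3.8·10^(56/10) = 1.382e+09.
L_eq = 10·log₁₀(1.382e+09/9.1) = 81.81 dB(A).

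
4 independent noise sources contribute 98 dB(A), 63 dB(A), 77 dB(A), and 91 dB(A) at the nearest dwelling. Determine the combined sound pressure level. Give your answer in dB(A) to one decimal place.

98.8 dB(A)

Incoherent sources combine by intensity addition: L_total = 10·log₁₀(Σ 10^(L_i/10)).
Σ 10^(L/10) = 10^(98/10) + 10^(63/10) + 10^(77/10) + 10^(91/10) = 7.621e+09.
L_total = 10·log₁₀(7.621e+09) = 98.82 dB(A).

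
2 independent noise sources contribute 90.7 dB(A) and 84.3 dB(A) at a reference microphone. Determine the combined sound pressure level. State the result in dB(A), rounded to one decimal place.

91.6 dB(A)

Incoherent sources combine by intensity addition: L_total = 10·log₁₀(Σ 10^(L_i/10)).
Σ 10^(L/10) = 10^(90.7/10) + 10^(84.3/10) = 1.444e+09.
L_total = 10·log₁₀(1.444e+09) = 91.60 dB(A).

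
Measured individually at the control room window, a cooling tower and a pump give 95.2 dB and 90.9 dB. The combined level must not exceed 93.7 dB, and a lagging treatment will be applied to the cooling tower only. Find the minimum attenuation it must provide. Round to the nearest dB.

5 dB

Fixed contribution from the other source: Σ 10^(L/10) = 10^(90.9/10) = 1.230e+09 (90.90 dB).
To meet 93.7 dB overall, the treated cooling tower may contribute at most 10^(93.7/10) − 1.230e+09 = 1.114e+09, i.e. 90.47 dB.
So the cooling tower must be reduced from 95.2 to 90.47 dB: IL = 4.73 dB.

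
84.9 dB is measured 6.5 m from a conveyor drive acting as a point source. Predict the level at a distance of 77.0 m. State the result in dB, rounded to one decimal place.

63.4 dB

Spherical spreading from a point source gives a 20·log₁₀(r₂/r₁) drop.
L₂ = 84.9 − 20·log₁₀(77.0/6.5) = 84.9 − 21.472 = 63.43 dB.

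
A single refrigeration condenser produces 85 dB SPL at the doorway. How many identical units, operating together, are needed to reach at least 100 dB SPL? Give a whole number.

The shortfall is 100 − 85 = 15.0 dB, and N units add 10·log₁₀ N, so need 10·log₁₀ N ≥ 15.0.
N ≥ 10^(15.0/10) = 31.623, so N = 32.

32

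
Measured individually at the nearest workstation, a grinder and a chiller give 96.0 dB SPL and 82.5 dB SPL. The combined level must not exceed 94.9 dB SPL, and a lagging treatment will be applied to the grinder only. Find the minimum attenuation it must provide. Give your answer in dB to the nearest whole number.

1 dB

The untreated sources together contribute 10^(82.5/10) = 1.778e+08, i.e. 82.50 dB SPL.
The limit corresponds to 10^(94.9/10) = 3.090e+09; subtracting the fixed part leaves 2.912e+09 for the grinder, i.e. 94.64 dB SPL.
Required insertion loss = 96.0 − 94.64 = 1.36 dB.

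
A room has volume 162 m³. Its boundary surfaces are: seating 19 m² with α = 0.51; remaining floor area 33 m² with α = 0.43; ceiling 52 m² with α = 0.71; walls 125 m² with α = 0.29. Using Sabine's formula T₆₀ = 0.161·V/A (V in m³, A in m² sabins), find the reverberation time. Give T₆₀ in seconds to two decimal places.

Total absorption A = 19·0.51 + 33·0.43 + 52·0.71 + 125·0.29 = 97.05 m² sabins.
T₆₀ = 0.161 × 162 / 97.05 = 0.269 s.

0.27 s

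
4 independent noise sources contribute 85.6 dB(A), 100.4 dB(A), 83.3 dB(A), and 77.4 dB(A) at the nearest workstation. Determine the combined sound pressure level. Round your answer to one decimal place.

Incoherent sources combine by intensity addition: L_total = 10·log₁₀(Σ 10^(L_i/10)).
Σ 10^(L/10) = 10^(85.6/10) + 10^(100.4/10) + 10^(83.3/10) + 10^(77.4/10) = 1.160e+10.
L_total = 10·log₁₀(1.160e+10) = 100.64 dB(A).

100.6 dB(A)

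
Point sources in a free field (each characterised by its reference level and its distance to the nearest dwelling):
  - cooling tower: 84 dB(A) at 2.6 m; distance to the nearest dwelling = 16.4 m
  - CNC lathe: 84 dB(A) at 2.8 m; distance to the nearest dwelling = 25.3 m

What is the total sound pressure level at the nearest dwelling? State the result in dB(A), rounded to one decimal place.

First find each source's level at the receiver (point-source: −20·log₁₀(r/r_ref)), then combine on an intensity basis.
cooling tower: 84 − 20·log₁₀(16.4/2.6) = 84 − 16.00 = 68.00 dB(A).
CNC lathe: 84 − 20·log₁₀(25.3/2.8) = 84 − 19.12 = 64.88 dB(A).
Σ 10^(L/10) = 9.390e+06 → L_total = 10·log₁₀(9.390e+06) = 69.73 dB(A).

69.7 dB(A)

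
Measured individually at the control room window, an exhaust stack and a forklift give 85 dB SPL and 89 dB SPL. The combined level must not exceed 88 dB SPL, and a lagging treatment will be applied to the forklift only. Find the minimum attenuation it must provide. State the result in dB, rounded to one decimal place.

Everything except the forklift sums to 10^(85/10) = 3.162e+08 in linear terms, 85.00 dB SPL.
The limit corresponds to 10^(88/10) = 6.310e+08; subtracting the fixed part leaves 3.147e+08 for the forklift, i.e. 84.98 dB SPL.
Required insertion loss = 89 − 84.98 = 4.02 dB.

4.0 dB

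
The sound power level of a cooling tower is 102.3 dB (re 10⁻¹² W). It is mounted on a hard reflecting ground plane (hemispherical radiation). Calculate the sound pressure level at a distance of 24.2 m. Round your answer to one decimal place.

66.6 dB

The power spreads over a hemisphere of area 2π·r², so L_p = L_w − 10·log₁₀(2π·r²).
2π·r² = 3680 m², 10·log₁₀ of that is 35.658 dB.
L_p = 102.3 − 35.658 = 66.64 dB.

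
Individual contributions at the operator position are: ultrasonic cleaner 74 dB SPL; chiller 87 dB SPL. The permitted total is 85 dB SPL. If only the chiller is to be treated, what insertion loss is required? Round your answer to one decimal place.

Everything except the chiller sums to 10^(74/10) = 2.512e+07 in linear terms, 74.00 dB SPL.
The limit corresponds to 10^(85/10) = 3.162e+08; subtracting the fixed part leaves 2.911e+08 for the chiller, i.e. 84.64 dB SPL.
Required insertion loss = 87 − 84.64 = 2.36 dB.

2.4 dB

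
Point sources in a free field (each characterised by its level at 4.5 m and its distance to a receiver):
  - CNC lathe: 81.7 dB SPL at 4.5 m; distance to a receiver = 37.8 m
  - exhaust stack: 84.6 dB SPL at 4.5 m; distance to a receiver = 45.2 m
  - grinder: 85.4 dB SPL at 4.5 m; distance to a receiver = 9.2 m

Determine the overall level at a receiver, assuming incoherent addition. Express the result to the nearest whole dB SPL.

79 dB SPL

Apply inverse-square spreading to bring every level to the receiver, then sum 10^(L/10).
CNC lathe: 81.7 − 20·log₁₀(37.8/4.5) = 81.7 − 18.49 = 63.21 dB SPL.
exhaust stack: 84.6 − 20·log₁₀(45.2/4.5) = 84.6 − 20.04 = 64.56 dB SPL.
grinder: 85.4 − 20·log₁₀(9.2/4.5) = 85.4 − 6.21 = 79.19 dB SPL.
Σ 10^(L/10) = 8.791e+07 → L_total = 10·log₁₀(8.791e+07) = 79.44 dB SPL.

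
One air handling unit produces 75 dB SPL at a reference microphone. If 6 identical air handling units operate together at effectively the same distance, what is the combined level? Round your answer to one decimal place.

82.8 dB SPL

N identical incoherent sources raise the level by 10·log₁₀ N.
L_total = 75 + 10·log₁₀(6) = 75 + 7.782 = 82.78 dB SPL.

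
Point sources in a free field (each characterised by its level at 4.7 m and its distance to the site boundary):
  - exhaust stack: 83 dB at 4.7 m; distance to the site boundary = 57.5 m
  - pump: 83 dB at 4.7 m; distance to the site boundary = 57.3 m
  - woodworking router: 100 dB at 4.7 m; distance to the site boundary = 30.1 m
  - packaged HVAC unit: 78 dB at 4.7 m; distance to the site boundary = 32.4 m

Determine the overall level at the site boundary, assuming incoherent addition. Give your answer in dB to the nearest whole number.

Apply inverse-square spreading to bring every level to the receiver, then sum 10^(L/10).
exhaust stack: 83 − 20·log₁₀(57.5/4.7) = 83 − 21.75 = 61.25 dB.
pump: 83 − 20·log₁₀(57.3/4.7) = 83 − 21.72 = 61.28 dB.
woodworking router: 100 − 20·log₁₀(30.1/4.7) = 100 − 16.13 = 83.87 dB.
packaged HVAC unit: 78 − 20·log₁₀(32.4/4.7) = 78 − 16.77 = 61.23 dB.
Σ 10^(L/10) = 2.478e+08 → L_total = 10·log₁₀(2.478e+08) = 83.94 dB.

84 dB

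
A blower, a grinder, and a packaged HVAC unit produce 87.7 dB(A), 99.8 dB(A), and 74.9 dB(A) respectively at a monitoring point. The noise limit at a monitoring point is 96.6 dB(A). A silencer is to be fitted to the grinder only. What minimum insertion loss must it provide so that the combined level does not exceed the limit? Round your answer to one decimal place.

3.8 dB

Everything except the grinder sums to 10^(87.7/10) + 10^(74.9/10) = 6.197e+08 in linear terms, 87.92 dB(A).
To meet 96.6 dB(A) overall, the treated grinder may contribute at most 10^(96.6/10) − 6.197e+08 = 3.951e+09, i.e. 95.97 dB(A).
So the grinder must be reduced from 99.8 to 95.97 dB(A): IL = 3.83 dB.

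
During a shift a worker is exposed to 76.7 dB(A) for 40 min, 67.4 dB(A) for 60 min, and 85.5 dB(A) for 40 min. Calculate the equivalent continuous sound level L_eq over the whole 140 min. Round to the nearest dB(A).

L_eq = 10·log₁₀[(1/T)·Σ tᵢ·10^(Lᵢ/10)] with T = 140 min.
Σ tᵢ·10^(Lᵢ/10) = 40·10^(76.7/10) + 60·10^(67.4/10) + 40·10^(85.5/10) = 1.639e+10.
L_eq = 10·log₁₀(1.639e+10/140) = 80.69 dB(A).

81 dB(A)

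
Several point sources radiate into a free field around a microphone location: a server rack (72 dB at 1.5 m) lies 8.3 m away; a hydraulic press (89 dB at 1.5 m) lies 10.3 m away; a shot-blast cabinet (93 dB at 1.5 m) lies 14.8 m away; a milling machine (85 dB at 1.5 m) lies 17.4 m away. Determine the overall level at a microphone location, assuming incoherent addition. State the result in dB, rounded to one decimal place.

Propagate each source to the receiver with L = L_ref − 20·log₁₀(r/r_ref), then add intensities.
server rack: 72 − 20·log₁₀(8.3/1.5) = 72 − 14.86 = 57.14 dB.
hydraulic press: 89 − 20·log₁₀(10.3/1.5) = 89 − 16.73 = 72.27 dB.
shot-blast cabinet: 93 − 20·log₁₀(14.8/1.5) = 93 − 19.88 = 73.12 dB.
milling machine: 85 − 20·log₁₀(17.4/1.5) = 85 − 21.29 = 63.71 dB.
Σ 10^(L/10) = 4.021e+07 → L_total = 10·log₁₀(4.021e+07) = 76.04 dB.

76.0 dB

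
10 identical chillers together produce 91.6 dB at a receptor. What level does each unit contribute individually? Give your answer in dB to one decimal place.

For N identical incoherent sources L_total = L₁ + 10·log₁₀ N, so L₁ = 91.6 − 10·log₁₀(10) = 91.6 − 10.000.

81.6 dB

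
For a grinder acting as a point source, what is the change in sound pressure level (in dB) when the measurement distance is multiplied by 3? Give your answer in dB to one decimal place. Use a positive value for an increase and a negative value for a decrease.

A point source loses 6 dB per doubling of distance; generally ΔL = −20·log₁₀(r₂/r₁).
ΔL = −20·log₁₀(3) = -9.54 dB.

-9.5 dB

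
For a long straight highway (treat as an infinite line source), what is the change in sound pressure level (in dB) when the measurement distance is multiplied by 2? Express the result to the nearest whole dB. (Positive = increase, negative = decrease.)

-3 dB

Line-source spreading: ΔL = −10·log₁₀(r₂/r₁).
ΔL = −10·log₁₀(2) = -3.01 dB.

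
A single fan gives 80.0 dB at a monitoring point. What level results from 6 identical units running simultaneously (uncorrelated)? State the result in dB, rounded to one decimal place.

87.8 dB

With 6 equal, uncorrelated contributions the intensity is 6× that of one unit, giving a rise of 10·log₁₀ 6.
L_total = 80.0 + 10·log₁₀(6) = 80.0 + 7.782 = 87.78 dB.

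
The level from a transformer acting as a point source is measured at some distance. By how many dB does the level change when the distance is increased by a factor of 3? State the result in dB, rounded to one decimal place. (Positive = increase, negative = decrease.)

A point source loses 6 dB per doubling of distance; generally ΔL = −20·log₁₀(r₂/r₁).
ΔL = −20·log₁₀(3) = -9.54 dB.

-9.5 dB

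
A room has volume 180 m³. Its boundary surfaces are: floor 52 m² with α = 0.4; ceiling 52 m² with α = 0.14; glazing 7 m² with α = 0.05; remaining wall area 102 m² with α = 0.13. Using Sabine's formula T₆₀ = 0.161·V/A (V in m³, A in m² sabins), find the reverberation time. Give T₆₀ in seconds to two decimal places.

0.70 s

Summing Sᵢαᵢ: 52·0.4 + 52·0.14 + 7·0.05 + 102·0.13 = 41.69 m².
T₆₀ = 0.161 × 180 / 41.69 = 0.695 s.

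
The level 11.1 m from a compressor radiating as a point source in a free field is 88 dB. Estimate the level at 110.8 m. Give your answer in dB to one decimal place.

68.0 dB

Point-source attenuation: ΔL = 20·log₁₀(r₂/r₁) = 20·log₁₀(110.8/11.1) = 19.984 dB.
L₂ = 88 − 20·log₁₀(110.8/11.1) = 88 − 19.984 = 68.02 dB.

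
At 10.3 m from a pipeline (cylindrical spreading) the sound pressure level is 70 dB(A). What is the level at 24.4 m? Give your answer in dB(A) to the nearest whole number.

66 dB(A)

For a line source, L₂ = L₁ − 10·log₁₀(r₂/r₁).
L₂ = 70 − 10·log₁₀(24.4/10.3) = 70 − 3.746 = 66.25 dB(A).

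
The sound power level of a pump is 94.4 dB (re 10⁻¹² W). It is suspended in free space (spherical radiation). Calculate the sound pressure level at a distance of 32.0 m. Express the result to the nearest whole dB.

53 dB

L_p = L_w − 10·log₁₀(4π·r²) with r = 32.0 m.
4π·r² = 1.287e+04 m², 10·log₁₀ of that is 41.095 dB.
L_p = 94.4 − 41.095 = 53.30 dB.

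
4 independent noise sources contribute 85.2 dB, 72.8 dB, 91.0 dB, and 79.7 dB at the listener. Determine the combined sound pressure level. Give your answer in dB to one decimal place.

92.3 dB

For uncorrelated sources the intensities add, so convert each level to linear form, sum, and take 10·log₁₀ of the total.
Σ 10^(L/10) = 10^(85.2/10) + 10^(72.8/10) + 10^(91.0/10) + 10^(79.7/10) = 1.702e+09.
L_total = 10·log₁₀(1.702e+09) = 92.31 dB.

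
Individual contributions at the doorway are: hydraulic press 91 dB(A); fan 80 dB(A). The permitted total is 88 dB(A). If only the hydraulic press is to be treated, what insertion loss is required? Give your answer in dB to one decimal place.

Fixed contribution from the other source: Σ 10^(L/10) = 10^(80/10) = 1.000e+08 (80.00 dB(A)).
The limit corresponds to 10^(88/10) = 6.310e+08; subtracting the fixed part leaves 5.310e+08 for the hydraulic press, i.e. 87.25 dB(A).
Required insertion loss = 91 − 87.25 = 3.75 dB.

3.7 dB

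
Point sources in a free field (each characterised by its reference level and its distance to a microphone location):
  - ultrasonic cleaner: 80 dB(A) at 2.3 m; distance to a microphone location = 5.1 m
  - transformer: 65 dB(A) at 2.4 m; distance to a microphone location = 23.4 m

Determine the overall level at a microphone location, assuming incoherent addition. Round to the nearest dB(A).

First find each source's level at the receiver (point-source: −20·log₁₀(r/r_ref)), then combine on an intensity basis.
ultrasonic cleaner: 80 − 20·log₁₀(5.1/2.3) = 80 − 6.92 = 73.08 dB(A).
transformer: 65 − 20·log₁₀(23.4/2.4) = 65 − 19.78 = 45.22 dB(A).
Σ 10^(L/10) = 2.037e+07 → L_total = 10·log₁₀(2.037e+07) = 73.09 dB(A).

73 dB(A)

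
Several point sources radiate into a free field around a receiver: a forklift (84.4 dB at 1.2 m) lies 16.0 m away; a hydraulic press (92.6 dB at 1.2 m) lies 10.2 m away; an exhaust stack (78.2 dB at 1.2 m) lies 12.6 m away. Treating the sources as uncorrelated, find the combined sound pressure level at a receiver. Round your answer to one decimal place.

74.4 dB

Apply inverse-square spreading to bring every level to the receiver, then sum 10^(L/10).
forklift: 84.4 − 20·log₁₀(16.0/1.2) = 84.4 − 22.50 = 61.90 dB.
hydraulic press: 92.6 − 20·log₁₀(10.2/1.2) = 92.6 − 18.59 = 74.01 dB.
exhaust stack: 78.2 − 20·log₁₀(12.6/1.2) = 78.2 − 20.42 = 57.78 dB.
Σ 10^(L/10) = 2.733e+07 → L_total = 10·log₁₀(2.733e+07) = 74.37 dB.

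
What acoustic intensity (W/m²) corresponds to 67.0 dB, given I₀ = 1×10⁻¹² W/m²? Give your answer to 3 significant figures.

I/I₀ = 10^(67.0/10) = 5.012e+06, so I = 5.012e+06 × 10⁻¹² W/m².

5.01e-06 W/m²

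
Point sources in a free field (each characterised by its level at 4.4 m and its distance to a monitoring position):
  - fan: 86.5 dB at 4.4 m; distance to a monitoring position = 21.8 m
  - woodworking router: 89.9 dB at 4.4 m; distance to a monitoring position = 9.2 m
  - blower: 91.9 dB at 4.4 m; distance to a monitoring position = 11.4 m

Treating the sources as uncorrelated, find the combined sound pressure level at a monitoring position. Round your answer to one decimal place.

Propagate each source to the receiver with L = L_ref − 20·log₁₀(r/r_ref), then add intensities.
fan: 86.5 − 20·log₁₀(21.8/4.4) = 86.5 − 13.90 = 72.60 dB.
woodworking router: 89.9 − 20·log₁₀(9.2/4.4) = 89.9 − 6.41 = 83.49 dB.
blower: 91.9 − 20·log₁₀(11.4/4.4) = 91.9 − 8.27 = 83.63 dB.
Σ 10^(L/10) = 4.724e+08 → L_total = 10·log₁₀(4.724e+08) = 86.74 dB.

86.7 dB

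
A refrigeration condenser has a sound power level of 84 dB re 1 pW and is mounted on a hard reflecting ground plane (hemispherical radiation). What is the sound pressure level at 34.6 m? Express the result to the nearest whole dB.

L_p = L_w − 10·log₁₀(2π·r²) with r = 34.6 m.
2π·r² = 7522 m², 10·log₁₀ of that is 38.763 dB.
L_p = 84 − 38.763 = 45.24 dB.

45 dB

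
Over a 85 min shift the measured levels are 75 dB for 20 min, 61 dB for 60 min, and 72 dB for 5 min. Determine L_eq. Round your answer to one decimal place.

69.7 dB

L_eq = 10·log₁₀[(1/T)·Σ tᵢ·10^(Lᵢ/10)] with T = 85 min.
Σ tᵢ·10^(Lᵢ/10) = 20·10^(75/10) + 60·10^(61/10) + 5·10^(72/10) = 7.872e+08.
L_eq = 10·log₁₀(7.872e+08/85) = 69.67 dB.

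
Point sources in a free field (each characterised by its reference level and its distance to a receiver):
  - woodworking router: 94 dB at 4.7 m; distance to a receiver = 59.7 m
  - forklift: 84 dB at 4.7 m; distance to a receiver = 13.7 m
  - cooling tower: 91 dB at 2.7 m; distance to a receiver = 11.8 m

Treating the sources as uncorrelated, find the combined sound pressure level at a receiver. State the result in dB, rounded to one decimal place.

80.5 dB

Apply inverse-square spreading to bring every level to the receiver, then sum 10^(L/10).
woodworking router: 94 − 20·log₁₀(59.7/4.7) = 94 − 22.08 = 71.92 dB.
forklift: 84 − 20·log₁₀(13.7/4.7) = 84 − 9.29 = 74.71 dB.
cooling tower: 91 − 20·log₁₀(11.8/2.7) = 91 − 12.81 = 78.19 dB.
Σ 10^(L/10) = 1.110e+08 → L_total = 10·log₁₀(1.110e+08) = 80.45 dB.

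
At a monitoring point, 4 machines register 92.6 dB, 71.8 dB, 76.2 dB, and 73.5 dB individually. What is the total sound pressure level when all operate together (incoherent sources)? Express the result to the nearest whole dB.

93 dB

Incoherent sources combine by intensity addition: L_total = 10·log₁₀(Σ 10^(L_i/10)).
Σ 10^(L/10) = 10^(92.6/10) + 10^(71.8/10) + 10^(76.2/10) + 10^(73.5/10) = 1.899e+09.
L_total = 10·log₁₀(1.899e+09) = 92.79 dB.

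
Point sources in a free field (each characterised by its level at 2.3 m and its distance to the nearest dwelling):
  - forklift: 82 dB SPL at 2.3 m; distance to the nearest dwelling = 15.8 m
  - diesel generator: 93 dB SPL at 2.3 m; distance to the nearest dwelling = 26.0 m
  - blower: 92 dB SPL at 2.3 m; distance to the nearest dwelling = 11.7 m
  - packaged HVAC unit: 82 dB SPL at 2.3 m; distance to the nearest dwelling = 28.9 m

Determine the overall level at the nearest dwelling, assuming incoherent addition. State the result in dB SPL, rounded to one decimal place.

79.1 dB SPL

First find each source's level at the receiver (point-source: −20·log₁₀(r/r_ref)), then combine on an intensity basis.
forklift: 82 − 20·log₁₀(15.8/2.3) = 82 − 16.74 = 65.26 dB SPL.
diesel generator: 93 − 20·log₁₀(26.0/2.3) = 93 − 21.06 = 71.94 dB SPL.
blower: 92 − 20·log₁₀(11.7/2.3) = 92 − 14.13 = 77.87 dB SPL.
packaged HVAC unit: 82 − 20·log₁₀(28.9/2.3) = 82 − 21.98 = 60.02 dB SPL.
Σ 10^(L/10) = 8.122e+07 → L_total = 10·log₁₀(8.122e+07) = 79.10 dB SPL.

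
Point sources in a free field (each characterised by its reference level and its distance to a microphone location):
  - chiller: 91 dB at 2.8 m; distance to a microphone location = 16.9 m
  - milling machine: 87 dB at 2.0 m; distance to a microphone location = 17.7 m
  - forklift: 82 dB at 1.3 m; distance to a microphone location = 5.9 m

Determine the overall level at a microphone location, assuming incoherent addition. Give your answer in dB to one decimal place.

76.9 dB

First find each source's level at the receiver (point-source: −20·log₁₀(r/r_ref)), then combine on an intensity basis.
chiller: 91 − 20·log₁₀(16.9/2.8) = 91 − 15.61 = 75.39 dB.
milling machine: 87 − 20·log₁₀(17.7/2.0) = 87 − 18.94 = 68.06 dB.
forklift: 82 − 20·log₁₀(5.9/1.3) = 82 − 13.14 = 68.86 dB.
Σ 10^(L/10) = 4.865e+07 → L_total = 10·log₁₀(4.865e+07) = 76.87 dB.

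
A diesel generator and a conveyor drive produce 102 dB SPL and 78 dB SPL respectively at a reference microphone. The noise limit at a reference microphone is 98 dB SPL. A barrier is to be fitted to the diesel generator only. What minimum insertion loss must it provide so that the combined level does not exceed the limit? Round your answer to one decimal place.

Everything except the diesel generator sums to 10^(78/10) = 6.310e+07 in linear terms, 78.00 dB SPL.
The limit corresponds to 10^(98/10) = 6.310e+09; subtracting the fixed part leaves 6.246e+09 for the diesel generator, i.e. 97.96 dB SPL.
So the diesel generator must be reduced from 102 to 97.96 dB SPL: IL = 4.04 dB.

4.0 dB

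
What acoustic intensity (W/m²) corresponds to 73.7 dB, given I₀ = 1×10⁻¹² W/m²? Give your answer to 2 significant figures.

2.3e-05 W/m²

L = 10·log₁₀(I/I₀) ⇒ I = I₀·10^(L/10) = 10⁻¹² × 10^7.37.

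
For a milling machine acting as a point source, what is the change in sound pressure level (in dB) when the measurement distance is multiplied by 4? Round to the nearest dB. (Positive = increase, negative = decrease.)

-12 dB

With spherical spreading the level changes by −20·log₁₀(r₂/r₁).
ΔL = −20·log₁₀(4) = -12.04 dB.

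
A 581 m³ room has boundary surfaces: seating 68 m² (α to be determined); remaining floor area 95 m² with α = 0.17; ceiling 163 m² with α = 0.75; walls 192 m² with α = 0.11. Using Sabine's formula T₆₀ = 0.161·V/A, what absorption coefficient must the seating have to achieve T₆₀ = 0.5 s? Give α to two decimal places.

0.41

A = 0.161·V/T₆₀ = 0.161·581/0.5 = 187.08 m² sabins.
Absorption from the other surfaces = 95·0.17 + 163·0.75 + 192·0.11 = 159.52 m², so the seating must supply 27.56 m² over 68 m².
α = 27.56/68 = 0.405.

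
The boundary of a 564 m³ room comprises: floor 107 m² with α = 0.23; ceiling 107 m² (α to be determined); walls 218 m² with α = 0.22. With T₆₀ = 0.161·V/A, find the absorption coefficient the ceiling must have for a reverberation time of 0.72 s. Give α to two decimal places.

Required total absorption A = 0.161·564/0.72 = 126.12 m².
Absorption from the other surfaces = 107·0.23 + 218·0.22 = 72.57 m², so the ceiling must supply 53.55 m² over 107 m².
α = 53.55/107 = 0.500.

0.50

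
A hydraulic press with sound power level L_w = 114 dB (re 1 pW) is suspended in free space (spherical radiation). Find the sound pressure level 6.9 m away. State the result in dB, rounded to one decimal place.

Free-field spherical radiation: L_p = L_w − 10·log₁₀(4π·r²), r = 6.9 m.
4π·r² = 598.3 m², 10·log₁₀ of that is 27.769 dB.
L_p = 114 − 27.769 = 86.23 dB.

86.2 dB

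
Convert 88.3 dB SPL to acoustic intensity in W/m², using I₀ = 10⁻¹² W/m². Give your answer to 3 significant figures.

0.000676 W/m²

I = I₀·10^(L/10) = 10⁻¹² × 10^(88.3/10) = 10^(-3.170).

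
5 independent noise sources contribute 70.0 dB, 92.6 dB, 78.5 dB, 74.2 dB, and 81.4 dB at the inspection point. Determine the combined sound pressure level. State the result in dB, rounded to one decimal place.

Incoherent sources combine by intensity addition: L_total = 10·log₁₀(Σ 10^(L_i/10)).
Σ 10^(L/10) = 10^(70.0/10) + 10^(92.6/10) + 10^(78.5/10) + 10^(74.2/10) + 10^(81.4/10) = 2.065e+09.
L_total = 10·log₁₀(2.065e+09) = 93.15 dB.

93.1 dB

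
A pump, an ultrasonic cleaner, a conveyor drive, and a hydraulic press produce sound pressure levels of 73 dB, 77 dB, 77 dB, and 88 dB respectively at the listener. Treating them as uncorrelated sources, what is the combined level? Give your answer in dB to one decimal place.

For uncorrelated sources the intensities add, so convert each level to linear form, sum, and take 10·log₁₀ of the total.
Σ 10^(L/10) = 10^(73/10) + 10^(77/10) + 10^(77/10) + 10^(88/10) = 7.511e+08.
L_total = 10·log₁₀(7.511e+08) = 88.76 dB.

88.8 dB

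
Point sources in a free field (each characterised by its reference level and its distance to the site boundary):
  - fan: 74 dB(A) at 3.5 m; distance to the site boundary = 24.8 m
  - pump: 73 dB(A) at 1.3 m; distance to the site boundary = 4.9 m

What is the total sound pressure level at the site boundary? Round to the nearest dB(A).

63 dB(A)

Propagate each source to the receiver with L = L_ref − 20·log₁₀(r/r_ref), then add intensities.
fan: 74 − 20·log₁₀(24.8/3.5) = 74 − 17.01 = 56.99 dB(A).
pump: 73 − 20·log₁₀(4.9/1.3) = 73 − 11.53 = 61.47 dB(A).
Σ 10^(L/10) = 1.905e+06 → L_total = 10·log₁₀(1.905e+06) = 62.80 dB(A).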